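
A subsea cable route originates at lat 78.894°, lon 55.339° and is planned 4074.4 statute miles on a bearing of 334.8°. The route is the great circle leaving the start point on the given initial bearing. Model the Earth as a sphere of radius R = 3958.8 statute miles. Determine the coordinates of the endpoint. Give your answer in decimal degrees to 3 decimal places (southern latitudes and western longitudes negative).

latitude 40.935°, longitude -95.783°

Central angle δ = d/R = 1.029201 rad.
Converting: φ₁ = 1.376960 rad, θ = 5.843362 rad.
Applying the spherical law of cosines for sides, sin φ₂ = sin φ₁ cos δ + cos φ₁ sin δ cos θ = 0.655198, so φ₂ = 40.935°.
Then Δλ = atan2(-0.070278, -0.127424) = -2.637577 rad, from sin θ sin δ cos φ₁ over cos δ − sin φ₁ sin φ₂.
λ₂ = 55.339° + -151.122° = -95.783°.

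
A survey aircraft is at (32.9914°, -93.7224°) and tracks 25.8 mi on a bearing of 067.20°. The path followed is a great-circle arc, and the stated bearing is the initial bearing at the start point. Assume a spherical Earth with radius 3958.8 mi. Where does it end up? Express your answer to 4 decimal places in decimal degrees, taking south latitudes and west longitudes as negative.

latitude 33.1354°, longitude -93.3113°

Angular distance δ = d/R = 25.8 / 3958.8 = 0.006517 rad.
Start latitude φ₁ = 0.575809 rad; initial bearing θ = 1.172861 rad.
Destination latitude: φ₂ = arcsin( sin φ₁ cos δ + cos φ₁ sin δ cos θ ) = arcsin(0.546620) = 33.1354°.
Then Δλ = atan2(0.005039, 0.702337) = 0.007175 rad, from sin θ sin δ cos φ₁ over cos δ − sin φ₁ sin φ₂.
λ₂ = λ₁ + Δλ = -93.3113°.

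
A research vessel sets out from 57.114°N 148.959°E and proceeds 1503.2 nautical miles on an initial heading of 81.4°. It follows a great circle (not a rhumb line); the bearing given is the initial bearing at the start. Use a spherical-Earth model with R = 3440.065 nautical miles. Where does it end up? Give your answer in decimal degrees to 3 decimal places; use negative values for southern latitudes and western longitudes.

latitude 52.675°, longitude -167.402°

The arc subtends δ = 1503.2/3440.065 = 0.436968 rad at the centre.
With φ₁ = 57.114° = 0.996827 rad and θ = 81.4° = 1.420698 rad:
Destination latitude: φ₂ = arcsin( sin φ₁ cos δ + cos φ₁ sin δ cos θ ) = arcsin(0.795209) = 52.675°.
For the longitude increment, Δλ = atan2( sin θ sin δ cos φ₁, cos δ − sin φ₁ sin φ₂ ) = atan2(0.227198, 0.238260) = 43.639°.
λ₂ = 148.959° + 43.639° = 192.598°, normalized to (−180°, 180°] → -167.402°.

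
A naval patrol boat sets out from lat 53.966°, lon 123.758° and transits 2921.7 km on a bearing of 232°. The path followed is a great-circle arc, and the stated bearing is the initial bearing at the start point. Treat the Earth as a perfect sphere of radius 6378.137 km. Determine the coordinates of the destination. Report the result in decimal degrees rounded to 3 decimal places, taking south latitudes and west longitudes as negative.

Central angle δ = d/R = 0.458080 rad.
Converting: φ₁ = 0.941884 rad, θ = 4.049164 rad.
Destination latitude: φ₂ = arcsin( sin φ₁ cos δ + cos φ₁ sin δ cos θ ) = arcsin(0.565134) = 34.412°.
Then Δλ = atan2(-0.204999, 0.439897) = -0.436092 rad, from sin θ sin δ cos φ₁ over cos δ − sin φ₁ sin φ₂.
λ₂ = 123.758° + -24.986° = 98.772°.

latitude 34.412°, longitude 98.772°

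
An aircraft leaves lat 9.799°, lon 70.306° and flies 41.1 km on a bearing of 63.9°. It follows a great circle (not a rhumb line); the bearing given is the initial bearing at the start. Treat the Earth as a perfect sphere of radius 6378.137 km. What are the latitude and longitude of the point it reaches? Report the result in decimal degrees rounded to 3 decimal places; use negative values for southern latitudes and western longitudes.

The arc subtends δ = 41.1/6378.137 = 0.006444 rad at the centre.
Start latitude φ₁ = 0.171025 rad; initial bearing θ = 1.115265 rad.
Applying the spherical law of cosines for sides, sin φ₂ = sin φ₁ cos δ + cos φ₁ sin δ cos θ = 0.172982, so φ₂ = 9.961°.
Δλ = atan2( sin θ sin δ cos φ₁ , cos δ − sin φ₁ sin φ₂ ) = atan2(0.005702, 0.970539) = 0.005875 rad = 0.337°.
λ₂ = λ₁ + Δλ = 70.643°.

latitude 9.961°, longitude 70.643°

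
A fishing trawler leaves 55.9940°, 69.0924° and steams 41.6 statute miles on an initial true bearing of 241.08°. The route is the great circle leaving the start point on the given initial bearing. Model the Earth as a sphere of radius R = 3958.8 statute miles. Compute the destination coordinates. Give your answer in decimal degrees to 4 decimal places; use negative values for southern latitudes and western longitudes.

Central angle δ = d/R = 0.010508 rad.
Converting: φ₁ = 0.977280 rad, θ = 4.207640 rad.
sin φ₂ = sin φ₁ cos δ + cos φ₁ sin δ cos θ = (0.828979)(0.999945) + (0.559280)(0.010508)(-0.483588) = 0.826091
φ₂ = asin(0.826091) = 0.972136 rad = 55.6993°.
Then Δλ = atan2(-0.005144, 0.315133) = -0.016322 rad, from sin θ sin δ cos φ₁ over cos δ − sin φ₁ sin φ₂.
Hence λ₂ = 69.0924° + -0.9352° = 68.1572°.

latitude 55.6993°, longitude 68.1572°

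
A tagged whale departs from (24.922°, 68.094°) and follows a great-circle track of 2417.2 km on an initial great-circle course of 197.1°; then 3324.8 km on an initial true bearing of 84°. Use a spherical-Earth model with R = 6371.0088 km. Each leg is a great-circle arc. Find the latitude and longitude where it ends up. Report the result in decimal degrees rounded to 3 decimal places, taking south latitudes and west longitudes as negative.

latitude 6.488°, longitude 91.758°

Apply the spherical direct solution leg by leg, carrying full precision between legs.
Leg 1: from (24.922°, 68.094°), δ = 2417.2/6371.0088 = 0.379406 rad, θ = 197.1° → φ = 4.036°, λ = 61.826°.
Leg 2: from (4.036°, 61.826°), δ = 3324.8/6371.0088 = 0.521864 rad, θ = 84° → φ = 6.488°, λ = 91.758°.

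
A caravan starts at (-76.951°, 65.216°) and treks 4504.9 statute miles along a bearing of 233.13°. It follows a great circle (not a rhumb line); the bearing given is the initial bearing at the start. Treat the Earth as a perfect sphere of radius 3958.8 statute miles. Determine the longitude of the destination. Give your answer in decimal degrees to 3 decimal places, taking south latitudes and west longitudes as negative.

The arc subtends δ = 4504.9/3958.8 = 1.137946 rad at the centre.
Converting: φ₁ = -1.343048 rad, θ = 4.068886 rad.
Applying the spherical law of cosines for sides, sin φ₂ = sin φ₁ cos δ + cos φ₁ sin δ cos θ = -0.531605, so φ₂ = -32.114°.
Δλ = atan2( sin θ sin δ cos φ₁ , cos δ − sin φ₁ sin φ₂ ) = atan2(-0.163969, -0.098418) = -2.111380 rad = -120.973°.
λ₂ = 65.216° + -120.973° = -55.757°.

longitude -55.757°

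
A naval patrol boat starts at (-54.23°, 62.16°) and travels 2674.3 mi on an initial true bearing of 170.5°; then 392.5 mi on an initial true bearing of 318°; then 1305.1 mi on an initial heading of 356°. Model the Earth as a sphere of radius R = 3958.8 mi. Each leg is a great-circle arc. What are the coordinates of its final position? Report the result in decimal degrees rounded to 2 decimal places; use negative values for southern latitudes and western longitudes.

Apply the spherical direct solution leg by leg, carrying full precision between legs.
Leg 1: from (-54.23°, 62.16°), δ = 2674.3/3958.8 = 0.675533 rad, θ = 170.5° → φ = -83.55°, λ = 175.37°.
Leg 2: from (-83.55°, 175.37°), δ = 392.5/3958.8 = 0.099146 rad, θ = 318° → φ = -78.68°, λ = 155.65°.
Leg 3: from (-78.68°, 155.65°), δ = 1305.1/3958.8 = 0.329671 rad, θ = 356° → φ = -59.81°, λ = 153.08°.

latitude -59.81°, longitude 153.08°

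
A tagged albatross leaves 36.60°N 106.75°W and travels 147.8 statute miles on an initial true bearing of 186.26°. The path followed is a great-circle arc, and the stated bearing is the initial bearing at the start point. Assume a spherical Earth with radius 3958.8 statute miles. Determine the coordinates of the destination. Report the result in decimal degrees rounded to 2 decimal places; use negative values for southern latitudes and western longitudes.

latitude 34.47°, longitude -107.03°

δ = 147.8/3958.8 = 0.037335 rad (2.1391°).
Converting: φ₁ = 0.638791 rad, θ = 3.250850 rad.
Destination latitude: φ₂ = arcsin( sin φ₁ cos δ + cos φ₁ sin δ cos θ ) = arcsin(0.566022) = 34.47°.
Δλ = atan2( sin θ sin δ cos φ₁ , cos δ − sin φ₁ sin φ₂ ) = atan2(-0.003267, 0.661827) = -0.004937 rad = -0.28°.
λ₂ = λ₁ + Δλ = -107.03°.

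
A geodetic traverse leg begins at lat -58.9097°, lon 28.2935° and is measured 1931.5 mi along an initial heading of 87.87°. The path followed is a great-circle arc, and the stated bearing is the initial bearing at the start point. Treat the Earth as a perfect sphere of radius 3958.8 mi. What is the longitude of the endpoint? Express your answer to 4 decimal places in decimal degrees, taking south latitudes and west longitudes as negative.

longitude 73.1345°

Angular distance δ = d/R = 1931.5 / 3958.8 = 0.487900 rad.
With φ₁ = -58.9097° = -1.028168 rad and θ = 87.87° = 1.533621 rad:
Applying the spherical law of cosines for sides, sin φ₂ = sin φ₁ cos δ + cos φ₁ sin δ cos θ = -0.747437, so φ₂ = -48.3689°.
For the longitude increment, Δλ = atan2( sin θ sin δ cos φ₁, cos δ − sin φ₁ sin φ₂ ) = atan2(0.241901, 0.243248) = 44.8410°.
λ₂ = λ₁ + Δλ = 73.1345°.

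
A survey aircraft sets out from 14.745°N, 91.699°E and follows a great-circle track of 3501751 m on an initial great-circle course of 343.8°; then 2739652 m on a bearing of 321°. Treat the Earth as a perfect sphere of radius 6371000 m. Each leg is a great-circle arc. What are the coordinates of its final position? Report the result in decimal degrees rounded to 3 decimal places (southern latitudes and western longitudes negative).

Apply the spherical direct solution leg by leg, carrying full precision between legs.
Leg 1: from (14.745°, 91.699°), δ = 3501751/6371000 = 0.549639 rad, θ = 343.8° → φ = 44.600°, λ = 79.888°.
Leg 2: from (44.600°, 79.888°), δ = 2739652/6371000 = 0.430019 rad, θ = 321° → φ = 60.332°, λ = 47.880°.

latitude 60.332°, longitude 47.880°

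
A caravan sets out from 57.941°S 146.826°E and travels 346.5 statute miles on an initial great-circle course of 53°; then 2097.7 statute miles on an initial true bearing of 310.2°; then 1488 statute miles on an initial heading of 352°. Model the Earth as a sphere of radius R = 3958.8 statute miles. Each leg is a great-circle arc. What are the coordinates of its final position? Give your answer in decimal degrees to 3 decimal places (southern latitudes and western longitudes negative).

latitude -9.704°, longitude 124.011°

Apply the spherical direct solution leg by leg, carrying full precision between legs.
Leg 1: from (-57.941°, 146.826°), δ = 346.5/3958.8 = 0.087527 rad, θ = 53° → φ = -54.719°, λ = 153.768°.
Leg 2: from (-54.719°, 153.768°), δ = 2097.7/3958.8 = 0.529883 rad, θ = 310.2° → φ = -31.062°, λ = 126.982°.
Leg 3: from (-31.062°, 126.982°), δ = 1488/3958.8 = 0.375871 rad, θ = 352° → φ = -9.704°, λ = 124.011°.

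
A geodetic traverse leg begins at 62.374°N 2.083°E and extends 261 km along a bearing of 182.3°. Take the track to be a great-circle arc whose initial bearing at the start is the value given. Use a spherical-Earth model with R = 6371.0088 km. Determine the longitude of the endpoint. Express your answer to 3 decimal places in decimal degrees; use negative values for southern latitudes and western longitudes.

Central angle δ = d/R = 0.040967 rad.
With φ₁ = 62.374° = 1.088632 rad and θ = 182.3° = 3.181735 rad:
sin φ₂ = sin φ₁ cos δ + cos φ₁ sin δ cos θ = (0.885993)(0.999161) + (0.463698)(0.040955)(-0.999194) = 0.866274
φ₂ = asin(0.866274) = 1.047695 rad = 60.029°.
Then Δλ = atan2(-0.000762, 0.231648) = -0.003290 rad, from sin θ sin δ cos φ₁ over cos δ − sin φ₁ sin φ₂.
λ₂ = 2.083° + -0.189° = 1.894°.

longitude 1.894°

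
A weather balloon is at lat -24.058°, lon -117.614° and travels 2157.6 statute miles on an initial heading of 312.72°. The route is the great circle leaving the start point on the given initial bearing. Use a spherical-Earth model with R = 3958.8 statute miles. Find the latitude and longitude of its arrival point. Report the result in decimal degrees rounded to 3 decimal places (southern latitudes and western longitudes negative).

latitude -1.572°, longitude -140.011°

Central angle δ = d/R = 0.545014 rad.
Converting: φ₁ = -0.419891 rad, θ = 5.457994 rad.
sin φ₂ = sin φ₁ cos δ + cos φ₁ sin δ cos θ = (-0.407661)(0.855120) + (0.913133)(0.518430)(0.678416) = -0.027440
φ₂ = asin(-0.027440) = -0.027444 rad = -1.572°.
Δλ = atan2( sin θ sin δ cos φ₁ , cos δ − sin φ₁ sin φ₂ ) = atan2(-0.347793, 0.843934) = -0.390902 rad = -22.397°.
Hence λ₂ = -117.614° + -22.397° = -140.011°.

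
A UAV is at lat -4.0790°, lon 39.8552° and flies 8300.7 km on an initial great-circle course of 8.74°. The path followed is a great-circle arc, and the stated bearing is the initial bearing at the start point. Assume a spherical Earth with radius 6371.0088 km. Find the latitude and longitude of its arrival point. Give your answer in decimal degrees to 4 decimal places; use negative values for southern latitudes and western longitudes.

latitude 68.7305°, longitude 63.6797°

Angular distance δ = d/R = 8300.7 / 6371.0088 = 1.302886 rad.
Start latitude φ₁ = -0.071192 rad; initial bearing θ = 0.152542 rad.
Applying the spherical law of cosines for sides, sin φ₂ = sin φ₁ cos δ + cos φ₁ sin δ cos θ = 0.931884, so φ₂ = 68.7305°.
Then Δλ = atan2(0.146159, 0.331003) = 0.415816 rad, from sin θ sin δ cos φ₁ over cos δ − sin φ₁ sin φ₂.
λ₂ = λ₁ + Δλ = 63.6797°.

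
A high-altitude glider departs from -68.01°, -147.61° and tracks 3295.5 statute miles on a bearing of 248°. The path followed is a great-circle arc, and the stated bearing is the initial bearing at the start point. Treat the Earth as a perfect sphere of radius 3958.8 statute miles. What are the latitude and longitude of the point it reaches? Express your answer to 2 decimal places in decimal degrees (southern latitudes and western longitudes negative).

latitude -46.71°, longitude 121.98°

Angular distance δ = d/R = 3295.5 / 3958.8 = 0.832449 rad.
With φ₁ = -68.01° = -1.186998 rad and θ = 248° = 4.328417 rad:
Destination latitude: φ₂ = arcsin( sin φ₁ cos δ + cos φ₁ sin δ cos θ ) = arcsin(-0.727841) = -46.71°.
For the longitude increment, Δλ = atan2( sin θ sin δ cos φ₁, cos δ − sin φ₁ sin φ₂ ) = atan2(-0.256767, -0.001824) = -90.41°.
λ₂ = -147.61° + -90.41° = -238.02°, normalized to (−180°, 180°] → 121.98°.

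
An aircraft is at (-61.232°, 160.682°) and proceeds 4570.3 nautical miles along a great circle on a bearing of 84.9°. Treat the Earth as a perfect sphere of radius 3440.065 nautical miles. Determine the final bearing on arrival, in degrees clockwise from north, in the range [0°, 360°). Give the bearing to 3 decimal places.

final bearing 29.100°

δ = 4570.3/3440.065 = 1.328550 rad (76.1203°).
Converting: φ₁ = -1.068700 rad, θ = 1.481785 rad.
Applying the spherical law of cosines for sides, sin φ₂ = sin φ₁ cos δ + cos φ₁ sin δ cos θ = -0.168744, so φ₂ = -9.715°.
Then Δλ = atan2(0.465362, 0.091967) = 1.375686 rad, from sin θ sin δ cos φ₁ over cos δ − sin φ₁ sin φ₂.
λ₂ = 160.682° + 78.821° = 239.503°, normalized to (−180°, 180°] → -120.497°.
The forward bearing on arrival equals the back-azimuth from the destination plus 180°.
Back-azimuth from P₂ (-9.715°, -120.497°) to P₁ (-61.232°, 160.682°), with Δλ' = λ₁ − λ₂ = 281.179°: atan2( sin Δλ' cos φ₁ , cos φ₂ sin φ₁ − sin φ₂ cos φ₁ cos Δλ' ) = 209.100°.
Final bearing = (209.100° + 180°) mod 360° = 29.100°.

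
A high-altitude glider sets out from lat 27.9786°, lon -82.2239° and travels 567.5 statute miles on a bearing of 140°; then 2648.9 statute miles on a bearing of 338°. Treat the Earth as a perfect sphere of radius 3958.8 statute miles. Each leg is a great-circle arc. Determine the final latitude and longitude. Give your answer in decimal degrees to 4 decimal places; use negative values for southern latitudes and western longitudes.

latitude 55.4103°, longitude -100.7187°

Apply the spherical direct solution leg by leg, carrying full precision between legs.
Leg 1: from (27.9786°, -82.2239°), δ = 567.5/3958.8 = 0.143352 rad, θ = 140° → φ = 21.5728°, λ = -76.5569°.
Leg 2: from (21.5728°, -76.5569°), δ = 2648.9/3958.8 = 0.669117 rad, θ = 338° → φ = 55.4103°, λ = -100.7187°.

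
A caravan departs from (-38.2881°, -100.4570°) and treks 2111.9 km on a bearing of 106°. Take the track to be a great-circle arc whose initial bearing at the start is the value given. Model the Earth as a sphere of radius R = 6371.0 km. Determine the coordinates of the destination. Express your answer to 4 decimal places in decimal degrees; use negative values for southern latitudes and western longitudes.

Central angle δ = d/R = 0.331486 rad.
With φ₁ = -38.2881° = -0.668253 rad and θ = 106° = 1.850049 rad:
Destination latitude: φ₂ = arcsin( sin φ₁ cos δ + cos φ₁ sin δ cos θ ) = arcsin(-0.656294) = -41.0179°.
Δλ = atan2( sin θ sin δ cos φ₁ , cos δ − sin φ₁ sin φ₂ ) = atan2(0.245551, 0.538909) = 0.427538 rad = 24.4961°.
Hence λ₂ = -100.4570° + 24.4961° = -75.9609°.

latitude -41.0179°, longitude -75.9609°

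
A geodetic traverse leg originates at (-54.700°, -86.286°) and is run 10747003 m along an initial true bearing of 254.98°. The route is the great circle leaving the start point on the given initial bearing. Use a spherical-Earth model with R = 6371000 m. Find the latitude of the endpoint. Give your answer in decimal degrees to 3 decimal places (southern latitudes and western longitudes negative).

latitude -3.109°

δ = 10747003/6371000 = 1.686863 rad (96.6501°).
With φ₁ = -54.700° = -0.954695 rad and θ = 254.98° = 4.450241 rad:
Destination latitude: φ₂ = arcsin( sin φ₁ cos δ + cos φ₁ sin δ cos θ ) = arcsin(-0.054234) = -3.109°.
Δλ = atan2( sin θ sin δ cos φ₁ , cos δ − sin φ₁ sin φ₂ ) = atan2(-0.554360, -0.160069) = -1.851895 rad = -106.106°.
λ₂ = -86.286° + -106.106° = -192.392°, normalized to (−180°, 180°] → 167.608°.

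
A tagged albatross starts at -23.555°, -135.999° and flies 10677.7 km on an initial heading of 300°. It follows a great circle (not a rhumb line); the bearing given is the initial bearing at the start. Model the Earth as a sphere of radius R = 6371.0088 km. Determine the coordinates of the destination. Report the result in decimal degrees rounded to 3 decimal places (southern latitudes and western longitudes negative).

latitude 29.852°, longitude 140.786°

δ = 10677.7/6371.0088 = 1.675983 rad (96.0267°).
With φ₁ = -23.555° = -0.411112 rad and θ = 300° = 5.235988 rad:
Destination latitude: φ₂ = arcsin( sin φ₁ cos δ + cos φ₁ sin δ cos θ ) = arcsin(0.497763) = 29.852°.
Δλ = atan2( sin θ sin δ cos φ₁ , cos δ − sin φ₁ sin φ₂ ) = atan2(-0.789478, 0.093928) = -1.452378 rad = -83.215°.
λ₂ = -135.999° + -83.215° = -219.214°, normalized to (−180°, 180°] → 140.786°.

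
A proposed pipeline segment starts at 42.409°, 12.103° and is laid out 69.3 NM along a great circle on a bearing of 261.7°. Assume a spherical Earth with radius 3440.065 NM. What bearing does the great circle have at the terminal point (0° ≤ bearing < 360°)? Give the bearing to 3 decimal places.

Angular distance δ = d/R = 69.3 / 3440.065 = 0.020145 rad.
Start latitude φ₁ = 0.740177 rad; initial bearing θ = 4.567527 rad.
Destination latitude: φ₂ = arcsin( sin φ₁ cos δ + cos φ₁ sin δ cos θ ) = arcsin(0.672135) = 42.232°.
For the longitude increment, Δλ = atan2( sin θ sin δ cos φ₁, cos δ − sin φ₁ sin φ₂ ) = atan2(-0.014717, 0.546497) = -1.543°.
Hence λ₂ = 12.103° + -1.543° = 10.560°.
The forward bearing on arrival equals the back-azimuth from the destination plus 180°.
Back-azimuth from P₂ (42.232°, 10.560°) to P₁ (42.409°, 12.103°), with Δλ' = λ₁ − λ₂ = 1.543°: atan2( sin Δλ' cos φ₁ , cos φ₂ sin φ₁ − sin φ₂ cos φ₁ cos Δλ' ) = 80.661°.
Final bearing = (80.661° + 180°) mod 360° = 260.661°.

final bearing 260.661°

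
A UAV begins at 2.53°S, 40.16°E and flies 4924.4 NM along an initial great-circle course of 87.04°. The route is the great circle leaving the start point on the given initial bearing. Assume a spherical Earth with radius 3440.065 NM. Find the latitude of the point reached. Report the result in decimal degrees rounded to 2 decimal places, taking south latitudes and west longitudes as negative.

δ = 4924.4/3440.065 = 1.431485 rad (82.0180°).
Converting: φ₁ = -0.044157 rad, θ = 1.519135 rad.
sin φ₂ = sin φ₁ cos δ + cos φ₁ sin δ cos θ = (-0.044142)(0.138862) + (0.999025)(0.990312)(0.051639) = 0.044959
φ₂ = asin(0.044959) = 0.044974 rad = 2.58°.
Then Δλ = atan2(0.988027, 0.140846) = 1.429197 rad, from sin θ sin δ cos φ₁ over cos δ − sin φ₁ sin φ₂.
λ₂ = 40.16° + 81.89° = 122.05°.

latitude 2.58°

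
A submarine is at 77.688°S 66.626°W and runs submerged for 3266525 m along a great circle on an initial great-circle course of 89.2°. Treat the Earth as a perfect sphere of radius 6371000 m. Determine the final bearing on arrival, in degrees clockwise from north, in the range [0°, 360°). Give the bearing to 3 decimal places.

final bearing 23.869°

Central angle δ = d/R = 0.512718 rad.
Start latitude φ₁ = -1.355911 rad; initial bearing θ = 1.556834 rad.
sin φ₂ = sin φ₁ cos δ + cos φ₁ sin δ cos θ = (-0.977001)(0.871415) + (0.213235)(0.490547)(0.013962) = -0.849912
φ₂ = asin(-0.849912) = -1.015819 rad = -58.202°.
Δλ = atan2( sin θ sin δ cos φ₁ , cos δ − sin φ₁ sin φ₂ ) = atan2(0.104592, 0.041049) = 1.196796 rad = 68.571°.
λ₂ = λ₁ + Δλ = 1.945°.
The forward bearing on arrival equals the back-azimuth from the destination plus 180°.
Back-azimuth from P₂ (-58.202°, 1.945°) to P₁ (-77.688°, -66.626°), with Δλ' = λ₁ − λ₂ = -68.571°: atan2( sin Δλ' cos φ₁ , cos φ₂ sin φ₁ − sin φ₂ cos φ₁ cos Δλ' ) = 203.869°.
Final bearing = (203.869° + 180°) mod 360° = 23.869°.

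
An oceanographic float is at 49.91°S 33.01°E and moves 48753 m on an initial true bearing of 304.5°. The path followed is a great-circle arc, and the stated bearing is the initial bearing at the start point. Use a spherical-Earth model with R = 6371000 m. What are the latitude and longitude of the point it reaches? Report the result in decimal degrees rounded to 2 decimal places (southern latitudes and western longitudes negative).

Central angle δ = d/R = 0.007652 rad.
With φ₁ = -49.91° = -0.871094 rad and θ = 304.5° = 5.314528 rad:
sin φ₂ = sin φ₁ cos δ + cos φ₁ sin δ cos θ = (-0.765034)(0.999971) + (0.643990)(0.007652)(0.566406) = -0.762220
φ₂ = asin(-0.762220) = -0.866736 rad = -49.66°.
Δλ = atan2( sin θ sin δ cos φ₁ , cos δ − sin φ₁ sin φ₂ ) = atan2(-0.004061, 0.416847) = -0.009743 rad = -0.56°.
λ₂ = 33.01° + -0.56° = 32.45°.

latitude -49.66°, longitude 32.45°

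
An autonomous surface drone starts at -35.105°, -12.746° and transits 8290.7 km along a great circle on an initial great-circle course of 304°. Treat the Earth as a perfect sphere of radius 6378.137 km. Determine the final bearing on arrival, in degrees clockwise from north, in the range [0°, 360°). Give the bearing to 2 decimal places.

final bearing 314.93°

The arc subtends δ = 8290.7/6378.137 = 1.299862 rad at the centre.
Converting: φ₁ = -0.612698 rad, θ = 5.305801 rad.
Applying the spherical law of cosines for sides, sin φ₂ = sin φ₁ cos δ + cos φ₁ sin δ cos θ = 0.286879, so φ₂ = 16.671°.
Then Δλ = atan2(-0.653494, 0.432609) = -0.986036 rad, from sin θ sin δ cos φ₁ over cos δ − sin φ₁ sin φ₂.
λ₂ = λ₁ + Δλ = -69.242°.
The forward bearing on arrival equals the back-azimuth from the destination plus 180°.
Back-azimuth from P₂ (16.67°, -69.24°) to P₁ (-35.10°, -12.75°), with Δλ' = λ₁ − λ₂ = 56.50°: atan2( sin Δλ' cos φ₁ , cos φ₂ sin φ₁ − sin φ₂ cos φ₁ cos Δλ' ) = 134.93°.
Final bearing = (134.93° + 180°) mod 360° = 314.93°.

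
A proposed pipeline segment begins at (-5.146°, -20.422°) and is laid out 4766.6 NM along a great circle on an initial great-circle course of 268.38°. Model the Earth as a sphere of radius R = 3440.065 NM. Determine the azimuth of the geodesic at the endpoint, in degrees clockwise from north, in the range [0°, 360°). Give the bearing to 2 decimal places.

Central angle δ = d/R = 1.385613 rad.
Start latitude φ₁ = -0.089815 rad; initial bearing θ = 4.684115 rad.
sin φ₂ = sin φ₁ cos δ + cos φ₁ sin δ cos θ = (-0.089694)(0.184126) + (0.995969)(0.982903)(-0.028271) = -0.044190
φ₂ = asin(-0.044190) = -0.044205 rad = -2.533°.
Δλ = atan2( sin θ sin δ cos φ₁ , cos δ − sin φ₁ sin φ₂ ) = atan2(-0.978550, 0.180163) = -1.388723 rad = -79.568°.
Hence λ₂ = -20.422° + -79.568° = -99.990°.
The forward bearing on arrival equals the back-azimuth from the destination plus 180°.
Back-azimuth from P₂ (-2.53°, -99.99°) to P₁ (-5.15°, -20.42°), with Δλ' = λ₁ − λ₂ = 79.57°: atan2( sin Δλ' cos φ₁ , cos φ₂ sin φ₁ − sin φ₂ cos φ₁ cos Δλ' ) = 94.76°.
Final bearing = (94.76° + 180°) mod 360° = 274.76°.

final bearing 274.76°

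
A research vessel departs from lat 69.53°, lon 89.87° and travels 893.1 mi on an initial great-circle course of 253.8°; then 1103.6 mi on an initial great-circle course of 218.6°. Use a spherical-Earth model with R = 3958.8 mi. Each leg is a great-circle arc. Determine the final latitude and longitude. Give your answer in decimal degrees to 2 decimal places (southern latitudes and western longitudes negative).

Apply the spherical direct solution leg by leg, carrying full precision between legs.
Leg 1: from (69.53°, 89.87°), δ = 893.1/3958.8 = 0.225599 rad, θ = 253.8° → φ = 63.04°, λ = 61.59°.
Leg 2: from (63.04°, 61.59°), δ = 1103.6/3958.8 = 0.278771 rad, θ = 218.6° → φ = 49.41°, λ = 46.29°.

latitude 49.41°, longitude 46.29°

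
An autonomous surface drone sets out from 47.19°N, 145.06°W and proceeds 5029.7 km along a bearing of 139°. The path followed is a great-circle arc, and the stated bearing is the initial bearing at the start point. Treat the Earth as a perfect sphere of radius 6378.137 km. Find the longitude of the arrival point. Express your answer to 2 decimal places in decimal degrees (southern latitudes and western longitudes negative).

longitude -116.96°

Central angle δ = d/R = 0.788585 rad.
With φ₁ = 47.19° = 0.823621 rad and θ = 139° = 2.426008 rad:
sin φ₂ = sin φ₁ cos δ + cos φ₁ sin δ cos θ = (0.733611)(0.704850) + (0.679569)(0.709356)(-0.754710) = 0.153273
φ₂ = asin(0.153273) = 0.153880 rad = 8.82°.
Then Δλ = atan2(0.316258, 0.592407) = 0.490361 rad, from sin θ sin δ cos φ₁ over cos δ − sin φ₁ sin φ₂.
λ₂ = -145.06° + 28.10° = -116.96°.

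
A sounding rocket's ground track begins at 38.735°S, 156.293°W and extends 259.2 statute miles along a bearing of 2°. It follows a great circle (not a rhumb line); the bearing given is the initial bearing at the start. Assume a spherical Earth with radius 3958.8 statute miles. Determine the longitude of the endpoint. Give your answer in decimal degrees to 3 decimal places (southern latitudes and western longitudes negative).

longitude -156.133°

The arc subtends δ = 259.2/3958.8 = 0.065474 rad at the centre.
With φ₁ = -38.735° = -0.676053 rad and θ = 2° = 0.034907 rad:
sin φ₂ = sin φ₁ cos δ + cos φ₁ sin δ cos θ = (-0.625719)(0.997857) + (0.780048)(0.065428)(0.999391) = -0.573373
φ₂ = asin(-0.573373) = -0.610617 rad = -34.986°.
Then Δλ = atan2(0.001781, 0.639087) = 0.002787 rad, from sin θ sin δ cos φ₁ over cos δ − sin φ₁ sin φ₂.
λ₂ = -156.293° + 0.160° = -156.133°.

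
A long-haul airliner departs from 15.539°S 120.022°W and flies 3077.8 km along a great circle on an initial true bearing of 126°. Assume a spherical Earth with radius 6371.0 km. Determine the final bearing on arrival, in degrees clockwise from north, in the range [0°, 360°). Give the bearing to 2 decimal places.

The arc subtends δ = 3077.8/6371 = 0.483095 rad at the centre.
Converting: φ₁ = -0.271207 rad, θ = 2.199115 rad.
Applying the spherical law of cosines for sides, sin φ₂ = sin φ₁ cos δ + cos φ₁ sin δ cos θ = -0.500296, so φ₂ = -30.020°.
Δλ = atan2( sin θ sin δ cos φ₁ , cos δ − sin φ₁ sin φ₂ ) = atan2(0.362070, 0.751535) = 0.448961 rad = 25.724°.
Hence λ₂ = -120.022° + 25.724° = -94.298°.
The forward bearing on arrival equals the back-azimuth from the destination plus 180°.
Back-azimuth from P₂ (-30.02°, -94.30°) to P₁ (-15.54°, -120.02°), with Δλ' = λ₁ − λ₂ = -25.72°: atan2( sin Δλ' cos φ₁ , cos φ₂ sin φ₁ − sin φ₂ cos φ₁ cos Δλ' ) = 295.82°.
Final bearing = (295.82° + 180°) mod 360° = 115.82°.

final bearing 115.82°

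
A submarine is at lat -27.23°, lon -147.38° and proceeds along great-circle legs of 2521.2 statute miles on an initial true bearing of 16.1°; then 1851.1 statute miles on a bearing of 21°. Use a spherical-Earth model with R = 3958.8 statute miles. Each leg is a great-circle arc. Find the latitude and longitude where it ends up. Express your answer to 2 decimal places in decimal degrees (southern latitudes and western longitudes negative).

Apply the spherical direct solution leg by leg, carrying full precision between legs.
Leg 1: from (-27.23°, -147.38°), δ = 2521.2/3958.8 = 0.636860 rad, θ = 16.1° → φ = 8.06°, λ = -137.79°.
Leg 2: from (8.06°, -137.79°), δ = 1851.1/3958.8 = 0.467591 rad, θ = 21° → φ = 32.80°, λ = -126.71°.

latitude 32.80°, longitude -126.71°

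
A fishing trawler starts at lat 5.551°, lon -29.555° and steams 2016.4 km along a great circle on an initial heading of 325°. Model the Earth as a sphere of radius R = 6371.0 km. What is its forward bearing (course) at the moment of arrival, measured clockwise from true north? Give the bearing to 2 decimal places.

final bearing 322.53°

Central angle δ = d/R = 0.316497 rad.
With φ₁ = 5.551° = 0.096883 rad and θ = 325° = 5.672320 rad:
Destination latitude: φ₂ = arcsin( sin φ₁ cos δ + cos φ₁ sin δ cos θ ) = arcsin(0.345684) = 20.224°.
For the longitude increment, Δλ = atan2( sin θ sin δ cos φ₁, cos δ − sin φ₁ sin φ₂ ) = atan2(-0.177682, 0.916893) = -10.967°.
Hence λ₂ = -29.555° + -10.967° = -40.522°.
The forward bearing on arrival equals the back-azimuth from the destination plus 180°.
Back-azimuth from P₂ (20.22°, -40.52°) to P₁ (5.55°, -29.55°), with Δλ' = λ₁ − λ₂ = 10.97°: atan2( sin Δλ' cos φ₁ , cos φ₂ sin φ₁ − sin φ₂ cos φ₁ cos Δλ' ) = 142.53°.
Final bearing = (142.53° + 180°) mod 360° = 322.53°.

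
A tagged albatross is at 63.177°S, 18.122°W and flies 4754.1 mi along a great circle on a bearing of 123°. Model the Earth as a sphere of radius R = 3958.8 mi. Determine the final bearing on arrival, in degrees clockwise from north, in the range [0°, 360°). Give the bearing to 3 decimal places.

final bearing 26.985°

δ = 4754.1/3958.8 = 1.200894 rad (68.8062°).
Converting: φ₁ = -1.102647 rad, θ = 2.146755 rad.
Destination latitude: φ₂ = arcsin( sin φ₁ cos δ + cos φ₁ sin δ cos θ ) = arcsin(-0.551764) = -33.488°.
Then Δλ = atan2(0.352842, -0.130873) = 1.925977 rad, from sin θ sin δ cos φ₁ over cos δ − sin φ₁ sin φ₂.
λ₂ = λ₁ + Δλ = 92.228°.
The forward bearing on arrival equals the back-azimuth from the destination plus 180°.
Back-azimuth from P₂ (-33.488°, 92.228°) to P₁ (-63.177°, -18.122°), with Δλ' = λ₁ − λ₂ = -110.350°: atan2( sin Δλ' cos φ₁ , cos φ₂ sin φ₁ − sin φ₂ cos φ₁ cos Δλ' ) = 206.985°.
Final bearing = (206.985° + 180°) mod 360° = 26.985°.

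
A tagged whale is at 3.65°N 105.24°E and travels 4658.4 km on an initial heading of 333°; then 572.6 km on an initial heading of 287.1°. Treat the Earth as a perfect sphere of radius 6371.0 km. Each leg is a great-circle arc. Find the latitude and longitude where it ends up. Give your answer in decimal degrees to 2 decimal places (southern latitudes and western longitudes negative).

Apply the spherical direct solution leg by leg, carrying full precision between legs.
Leg 1: from (3.65°, 105.24°), δ = 4658.4/6371 = 0.731188 rad, θ = 333° → φ = 39.88°, λ = 81.97°.
Leg 2: from (39.88°, 81.97°), δ = 572.6/6371 = 0.089876 rad, θ = 287.1° → φ = 41.21°, λ = 75.42°.

latitude 41.21°, longitude 75.42°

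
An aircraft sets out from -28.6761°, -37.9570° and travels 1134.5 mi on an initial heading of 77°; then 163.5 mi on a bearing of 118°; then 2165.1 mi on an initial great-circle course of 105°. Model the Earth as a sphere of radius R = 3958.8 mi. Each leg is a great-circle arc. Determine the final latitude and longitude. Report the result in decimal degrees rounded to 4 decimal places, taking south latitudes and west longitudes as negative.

Apply the spherical direct solution leg by leg, carrying full precision between legs.
Leg 1: from (-28.6761°, -37.9570°), δ = 1134.5/3958.8 = 0.286577 rad, θ = 77° → φ = -23.8598°, λ = -20.4295°.
Leg 2: from (-23.8598°, -20.4295°), δ = 163.5/3958.8 = 0.041300 rad, θ = 118° → φ = -24.9535°, λ = -18.1251°.
Leg 3: from (-24.9535°, -18.1251°), δ = 2165.1/3958.8 = 0.546908 rad, θ = 105° → φ = -28.8409°, λ = 16.8667°.

latitude -28.8409°, longitude 16.8667°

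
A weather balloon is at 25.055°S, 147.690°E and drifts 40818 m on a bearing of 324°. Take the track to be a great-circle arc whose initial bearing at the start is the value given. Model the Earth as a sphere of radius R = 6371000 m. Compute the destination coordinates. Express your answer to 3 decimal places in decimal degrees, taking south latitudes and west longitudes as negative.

Angular distance δ = d/R = 40818 / 6371000 = 0.006407 rad.
Converting: φ₁ = -0.437292 rad, θ = 5.654867 rad.
sin φ₂ = sin φ₁ cos δ + cos φ₁ sin δ cos θ = (-0.423488)(0.999979) + (0.905902)(0.006407)(0.809017) = -0.418784
φ₂ = asin(-0.418784) = -0.432106 rad = -24.758°.
Δλ = atan2( sin θ sin δ cos φ₁ , cos δ − sin φ₁ sin φ₂ ) = atan2(-0.003411, 0.822629) = -0.004147 rad = -0.238°.
λ₂ = λ₁ + Δλ = 147.452°.

latitude -24.758°, longitude 147.452°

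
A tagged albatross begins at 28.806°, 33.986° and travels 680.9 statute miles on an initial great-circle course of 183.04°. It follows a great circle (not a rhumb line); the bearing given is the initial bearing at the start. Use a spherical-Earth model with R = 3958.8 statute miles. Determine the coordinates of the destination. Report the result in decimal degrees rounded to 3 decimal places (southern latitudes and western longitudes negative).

δ = 680.9/3958.8 = 0.171997 rad (9.8547°).
Start latitude φ₁ = 0.502760 rad; initial bearing θ = 3.194651 rad.
sin φ₂ = sin φ₁ cos δ + cos φ₁ sin δ cos θ = (0.481845)(0.985245) + (0.876256)(0.171150)(-0.998593) = 0.324976
φ₂ = asin(0.324976) = 0.330986 rad = 18.964°.
For the longitude increment, Δλ = atan2( sin θ sin δ cos φ₁, cos δ − sin φ₁ sin φ₂ ) = atan2(-0.007953, 0.828657) = -0.550°.
Hence λ₂ = 33.986° + -0.550° = 33.436°.

latitude 18.964°, longitude 33.436°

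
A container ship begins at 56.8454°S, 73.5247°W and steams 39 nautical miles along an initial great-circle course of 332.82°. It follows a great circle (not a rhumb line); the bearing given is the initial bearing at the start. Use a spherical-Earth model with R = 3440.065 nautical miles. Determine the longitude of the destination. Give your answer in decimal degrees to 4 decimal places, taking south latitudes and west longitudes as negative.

longitude -74.0590°

Angular distance δ = d/R = 39 / 3440.065 = 0.011337 rad.
Start latitude φ₁ = -0.992139 rad; initial bearing θ = 5.808805 rad.
Applying the spherical law of cosines for sides, sin φ₂ = sin φ₁ cos δ + cos φ₁ sin δ cos θ = -0.831629, so φ₂ = -56.2664°.
For the longitude increment, Δλ = atan2( sin θ sin δ cos φ₁, cos δ − sin φ₁ sin φ₂ ) = atan2(-0.002832, 0.303698) = -0.5343°.
Hence λ₂ = -73.5247° + -0.5343° = -74.0590°.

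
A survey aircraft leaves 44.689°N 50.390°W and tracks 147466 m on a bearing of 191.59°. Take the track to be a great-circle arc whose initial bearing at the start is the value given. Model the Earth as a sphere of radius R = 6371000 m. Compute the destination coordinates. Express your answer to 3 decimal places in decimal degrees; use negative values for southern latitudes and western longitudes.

latitude 43.389°, longitude -50.757°

The arc subtends δ = 147466/6371000 = 0.023146 rad at the centre.
With φ₁ = 44.689° = 0.779970 rad and θ = 191.59° = 3.343876 rad:
sin φ₂ = sin φ₁ cos δ + cos φ₁ sin δ cos θ = (0.703258)(0.999732) + (0.710935)(0.023144)(-0.979610) = 0.686951
φ₂ = asin(0.686951) = 0.757285 rad = 43.389°.
Δλ = atan2( sin θ sin δ cos φ₁ , cos δ − sin φ₁ sin φ₂ ) = atan2(-0.003306, 0.516628) = -0.006399 rad = -0.367°.
λ₂ = -50.390° + -0.367° = -50.757°.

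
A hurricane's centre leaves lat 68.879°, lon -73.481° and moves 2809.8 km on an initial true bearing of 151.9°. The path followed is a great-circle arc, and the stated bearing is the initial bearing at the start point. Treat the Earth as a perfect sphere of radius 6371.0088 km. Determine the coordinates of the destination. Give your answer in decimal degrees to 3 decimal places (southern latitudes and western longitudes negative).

Central angle δ = d/R = 0.441029 rad.
Start latitude φ₁ = 1.202165 rad; initial bearing θ = 2.651155 rad.
Applying the spherical law of cosines for sides, sin φ₂ = sin φ₁ cos δ + cos φ₁ sin δ cos θ = 0.707876, so φ₂ = 45.062°.
For the longitude increment, Δλ = atan2( sin θ sin δ cos φ₁, cos δ − sin φ₁ sin φ₂ ) = atan2(0.072450, 0.243991) = 16.538°.
Hence λ₂ = -73.481° + 16.538° = -56.943°.

latitude 45.062°, longitude -56.943°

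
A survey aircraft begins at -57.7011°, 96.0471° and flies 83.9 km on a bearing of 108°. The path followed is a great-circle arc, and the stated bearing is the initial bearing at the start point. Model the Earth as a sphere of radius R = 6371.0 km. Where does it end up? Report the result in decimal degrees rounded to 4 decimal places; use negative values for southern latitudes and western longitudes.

latitude -57.9271°, longitude 97.3986°

Angular distance δ = d/R = 83.9 / 6371 = 0.013169 rad.
With φ₁ = -57.7011° = -1.007074 rad and θ = 108° = 1.884956 rad:
Destination latitude: φ₂ = arcsin( sin φ₁ cos δ + cos φ₁ sin δ cos θ ) = arcsin(-0.847373) = -57.9271°.
For the longitude increment, Δλ = atan2( sin θ sin δ cos φ₁, cos δ − sin φ₁ sin φ₂ ) = atan2(0.006692, 0.283652) = 1.3515°.
Hence λ₂ = 96.0471° + 1.3515° = 97.3986°.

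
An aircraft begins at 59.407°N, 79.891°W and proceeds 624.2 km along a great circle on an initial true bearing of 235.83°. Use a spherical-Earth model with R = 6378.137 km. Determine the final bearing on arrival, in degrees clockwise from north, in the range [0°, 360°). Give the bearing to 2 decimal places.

The arc subtends δ = 624.2/6378.137 = 0.097866 rad at the centre.
Start latitude φ₁ = 1.036848 rad; initial bearing θ = 4.116010 rad.
Destination latitude: φ₂ = arcsin( sin φ₁ cos δ + cos φ₁ sin δ cos θ ) = arcsin(0.828756) = 55.971°.
Then Δλ = atan2(-0.041144, 0.281819) = -0.144969 rad, from sin θ sin δ cos φ₁ over cos δ − sin φ₁ sin φ₂.
Hence λ₂ = -79.891° + -8.306° = -88.197°.
The forward bearing on arrival equals the back-azimuth from the destination plus 180°.
Back-azimuth from P₂ (55.97°, -88.20°) to P₁ (59.41°, -79.89°), with Δλ' = λ₁ − λ₂ = 8.31°: atan2( sin Δλ' cos φ₁ , cos φ₂ sin φ₁ − sin φ₂ cos φ₁ cos Δλ' ) = 48.80°.
Final bearing = (48.80° + 180°) mod 360° = 228.80°.

final bearing 228.80°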